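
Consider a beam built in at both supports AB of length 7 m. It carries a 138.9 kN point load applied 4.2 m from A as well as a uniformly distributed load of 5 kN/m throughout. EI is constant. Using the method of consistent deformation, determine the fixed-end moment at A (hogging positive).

Release both end moments; the primary structure is a simply-supported span AB with redundants M_A and M_B.
Simple-span end rotations at A and B under the given loads:
  at A: point load 138.9 at a = 4.2: Pab(L + b)/(6LEI) = 381.1/EI
  at B: point load 138.9 at a = 4.2: Pab(L + a)/(6LEI) = 435.6/EI
  at A: UDL 5: wL³/(24EI) = 71.46/EI
  at B: UDL 5: wL³/(24EI) = 71.46/EI
  θ_A0 = 452.6/EI,  θ_B0 = 507/EI
Flexibility coefficients: a unit moment at one end gives L/(3EI) there and L/(6EI) at the far end, so f₁₁ = f₂₂ = 2.333/EI and f₁₂ = f₂₁ = 1.167/EI.
Compatibility — zero rotation at each built-in end:
  2.333 M_A + 1.167 M_B = 452.6
  1.167 M_A + 2.333 M_B = 507
Solving the pair gives M_A = 113.8 kN·m and M_B = 160.4 kN·m (hogging).

M_A = 113.8 kN·m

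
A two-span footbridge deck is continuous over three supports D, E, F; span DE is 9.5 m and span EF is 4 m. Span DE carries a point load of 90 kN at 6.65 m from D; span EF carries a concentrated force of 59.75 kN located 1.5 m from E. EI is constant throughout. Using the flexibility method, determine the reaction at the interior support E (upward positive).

R_E = 143.3 kN

Release continuity at E by inserting a hinge; the redundant is the internal moment M_E. The primary structure is two simply-supported spans DE and EF.
Rotations at E on the released spans (each span's end-slope, ×1/EI):
  span DE: point load 90 at a = 6.65: Pab(L + a)/(6LEI) = 483.3/EI
  span EF: point load 59.75 at a = 1.5: Pab(L + b)/(6LEI) = 60.68/EI
  relative rotation θ_0 = (483.3 + 60.68)/EI = 544/EI
A unit hogging moment at E produces rotation L₁/(3EI) + L₂/(3EI) = 4.5/EI.
Slope continuity at E: θ_0 = M_E·4.5/EI, so M_E = 544/4.5 = 120.9 kN·m (hogging).
Span DE, ΣM about D with M_E applied at E: R_E^{DE}·9.5 = 598.5 + 120.9, so R_E^{DE} = 75.72 kN and R_D = 90 − 75.72 = 14.28 kN.
Span EF, ΣM about F: R_E^{EF}·4 = 149.4 + 120.9, so R_E^{EF} = 67.56 kN and R_F = 59.75 − 67.56 = -7.814 kN.
R_E = 75.72 + 67.56 = 143.3 kN.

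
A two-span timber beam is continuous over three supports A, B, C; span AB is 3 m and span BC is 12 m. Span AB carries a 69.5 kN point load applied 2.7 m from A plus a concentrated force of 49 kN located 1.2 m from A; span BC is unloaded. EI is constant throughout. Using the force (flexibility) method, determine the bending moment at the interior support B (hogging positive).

M_B = 8.505 kN·m

Insert a hinge at B; M_B is the redundant, and each span becomes simply supported.
Discontinuity in slope at B on the released structure — sum the simple-span end rotations:
  span AB: point load 69.5 at a = 2.7: Pab(L + a)/(6LEI) = 17.83/EI
  span AB: point load 49 at a = 1.2: Pab(L + a)/(6LEI) = 24.7/EI
  relative rotation θ_0 = (42.52 + 0)/EI = 42.52/EI
A unit hogging moment at B produces rotation L₁/(3EI) + L₂/(3EI) = 5/EI.
Slope continuity at B: θ_0 = M_B·5/EI, so M_B = 42.52/5 = 8.505 kN·m (hogging).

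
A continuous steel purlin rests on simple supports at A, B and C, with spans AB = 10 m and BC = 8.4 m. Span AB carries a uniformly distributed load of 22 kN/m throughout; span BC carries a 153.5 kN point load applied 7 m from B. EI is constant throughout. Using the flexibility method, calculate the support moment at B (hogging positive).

Insert a hinge at B; M_B is the redundant, and each span becomes simply supported.
Discontinuity in slope at B on the released structure — sum the simple-span end rotations:
  span AB: UDL 22: wL³/(24EI) = 916.7/EI
  span BC: point load 153.5 at a = 7: Pab(L + b)/(6LEI) = 292.5/EI
  relative rotation θ_0 = (916.7 + 292.5)/EI = 1209/EI
A unit hogging moment at B produces rotation L₁/(3EI) + L₂/(3EI) = 6.133/EI.
Compatibility: M_B·(L₁+L₂)/(3EI) = θ_0, giving M_B = 197.1 kN·m (hogging).

M_B = 197.1 kN·m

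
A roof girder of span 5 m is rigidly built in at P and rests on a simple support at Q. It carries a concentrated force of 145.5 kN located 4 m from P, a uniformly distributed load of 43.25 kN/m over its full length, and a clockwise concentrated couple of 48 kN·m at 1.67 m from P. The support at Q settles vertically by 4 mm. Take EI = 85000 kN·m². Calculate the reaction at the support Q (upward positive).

Choose R_Q as the redundant. The primary structure is the cantilever fixed at P.
Primary-structure tip deflection at Q by superposition:
  point load 145.5 at a = 4: Pa²(3L − a)/(6EI) = 4268/EI
  UDL 43.25: wL⁴/(8EI) = 3379/EI
  clockwise couple 48 at a = 1.67: M₀a(2L − a)/(2EI) = 333.9/EI
  δ_0 = 7981/EI
Flexibility coefficient — unit upward force at Q: δ_{QQ} = L³/(3EI) = 41.67/EI.
With EI = 85000 kN·m²: δ_0 = 0.093891 m and δ_{QQ} = 0.00049 m/kN.
Compatibility — the beam at Q must follow the support down by 0.004 m: δ_0 − R_Q·δ_{QQ} = 0.004, so R_Q = (0.093891 − 0.004)/0.00049 = 183.4 kN.

R_Q = 183.4 kN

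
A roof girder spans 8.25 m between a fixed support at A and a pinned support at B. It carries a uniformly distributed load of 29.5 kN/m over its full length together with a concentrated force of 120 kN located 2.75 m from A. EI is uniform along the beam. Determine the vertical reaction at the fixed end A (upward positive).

R_A = 254.3 kN

Release the roller at B. Primary structure: cantilever fixed at A.
Free-end deflection of the primary structure under the applied loading (downward +):
  UDL 29.5: wL⁴/(8EI) = 17082/EI
  point load 120 at a = 2.75: Pa²(3L − a)/(6EI) = 3328/EI
  δ_0 = 20410/EI
Tip deflection under a unit load at B: L³/(3EI) = 187.2/EI.
Compatibility at B: δ_0 − R_B·δ_{BB} = 0, so R_B = 20410/187.2 = 109 kN.
Vertical equilibrium: R_A = ΣP − R_B = 363.4 − 109 = 254.3 kN.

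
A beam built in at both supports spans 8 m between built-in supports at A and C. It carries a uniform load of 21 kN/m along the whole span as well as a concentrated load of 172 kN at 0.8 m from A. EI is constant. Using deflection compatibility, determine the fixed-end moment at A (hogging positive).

M_A = 223.5 kN·m

Release both end moments; the primary structure is a simply-supported span AC with redundants M_A and M_C.
End rotations of the released simple span under the applied load (×1/EI):
  at A: UDL 21: wL³/(24EI) = 448/EI
  at C: UDL 21: wL³/(24EI) = 448/EI
  at A: point load 172 at a = 0.8: Pab(L + b)/(6LEI) = 313.7/EI
  at C: point load 172 at a = 0.8: Pab(L + a)/(6LEI) = 181.6/EI
  θ_A0 = 761.7/EI,  θ_C0 = 629.6/EI
Flexibility coefficients: a unit moment at one end gives L/(3EI) there and L/(6EI) at the far end, so f₁₁ = f₂₂ = 2.667/EI and f₁₂ = f₂₁ = 1.333/EI.
Compatibility — zero rotation at each built-in end:
  2.667 M_A + 1.333 M_C = 761.7
  1.333 M_A + 2.667 M_C = 629.6
Solving the pair gives M_A = 223.5 kN·m and M_C = 124.4 kN·m (hogging).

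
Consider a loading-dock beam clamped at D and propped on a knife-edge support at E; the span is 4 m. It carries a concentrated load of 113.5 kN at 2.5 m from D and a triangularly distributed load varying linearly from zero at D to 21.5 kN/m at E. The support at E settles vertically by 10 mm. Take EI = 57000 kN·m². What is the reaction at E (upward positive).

R_E = 49.58 kN

Release the roller at E. Primary structure: cantilever fixed at D.
Deflection at E on the released cantilever, summing each load's contribution:
  point load 113.5 at a = 2.5: Pa²(3L − a)/(6EI) = 1123/EI
  triangular load, peak 21.5 at the free end: 11w₀L⁴/(120EI) = 504.5/EI
  δ_0 = 1628/EI
Flexibility coefficient — unit upward force at E: δ_{EE} = L³/(3EI) = 21.33/EI.
With EI = 57000 kN·m²: δ_0 = 0.028556 m and δ_{EE} = 0.000374 m/kN.
Compatibility — the beam at E must follow the support down by 0.01 m: δ_0 − R_E·δ_{EE} = 0.01, so R_E = (0.028556 − 0.01)/0.000374 = 49.58 kN.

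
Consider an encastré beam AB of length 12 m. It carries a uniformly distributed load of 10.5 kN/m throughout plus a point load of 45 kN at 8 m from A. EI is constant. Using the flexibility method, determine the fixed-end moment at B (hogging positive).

M_B = 206 kN·m

Release both end moments; the primary structure is a simply-supported span AB with redundants M_A and M_B.
Simple-span end rotations at A and B under the given loads:
  at A: UDL 10.5: wL³/(24EI) = 756/EI
  at B: UDL 10.5: wL³/(24EI) = 756/EI
  at A: point load 45 at a = 8: Pab(L + b)/(6LEI) = 320/EI
  at B: point load 45 at a = 8: Pab(L + a)/(6LEI) = 400/EI
  θ_A0 = 1076/EI,  θ_B0 = 1156/EI
Flexibility coefficients: a unit moment at one end gives L/(3EI) there and L/(6EI) at the far end, so f₁₁ = f₂₂ = 4/EI and f₁₂ = f₂₁ = 2/EI.
Compatibility — zero rotation at each built-in end:
  4 M_A + 2 M_B = 1076
  2 M_A + 4 M_B = 1156
Solving the pair gives M_A = 166 kN·m and M_B = 206 kN·m (hogging).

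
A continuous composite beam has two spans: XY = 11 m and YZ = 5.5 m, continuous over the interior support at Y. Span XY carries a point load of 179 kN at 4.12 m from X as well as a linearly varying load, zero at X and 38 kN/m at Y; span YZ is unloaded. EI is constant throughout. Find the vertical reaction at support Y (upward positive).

Take M_Y as the redundant. Released structure: two simple spans XY and YZ with a hinge at Y.
End slopes at the hinge Y, treating each span as simply supported:
  span XY: point load 179 at a = 4.12: Pab(L + a)/(6LEI) = 1162/EI
  span XY: triangular load, peak 38: w₀L³/(45EI) = 1124/EI
  relative rotation θ_0 = (2286 + 0)/EI = 2286/EI
A unit hogging moment at Y produces rotation L₁/(3EI) + L₂/(3EI) = 5.5/EI.
Compatibility: M_Y·(L₁+L₂)/(3EI) = θ_0, giving M_Y = 415.7 kN·m (hogging).
Span XY, ΣM about X with M_Y applied at Y: R_Y^{XY}·11 = 2270 + 415.7, so R_Y^{XY} = 244.2 kN and R_X = 388 − 244.2 = 143.8 kN.
Span YZ, ΣM about Z: R_Y^{YZ}·5.5 = 0 + 415.7, so R_Y^{YZ} = 75.58 kN and R_Z = 0 − 75.58 = -75.58 kN.
R_Y = 244.2 + 75.58 = 319.7 kN.

R_Y = 319.7 kN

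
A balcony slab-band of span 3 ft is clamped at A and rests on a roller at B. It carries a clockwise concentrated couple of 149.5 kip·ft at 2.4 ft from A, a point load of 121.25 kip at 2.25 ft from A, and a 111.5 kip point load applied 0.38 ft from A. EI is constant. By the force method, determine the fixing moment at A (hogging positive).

Remove the prop at B; the released (primary) structure is a cantilever built in at A.
Deflection at B on the released cantilever, summing each load's contribution:
  clockwise couple 149.5 at a = 2.4: M₀a(2L − a)/(2EI) = 645.8/EI
  point load 121.25 at a = 2.25: Pa²(3L − a)/(6EI) = 690.6/EI
  point load 111.5 at a = 0.38: Pa²(3L − a)/(6EI) = 23.13/EI
  δ_0 = 1360/EI
Tip deflection under a unit load at B: L³/(3EI) = 9/EI.
Compatibility at B: δ_0 − R_B·δ_{BB} = 0, so R_B = 1360/9 = 151.1 kip.
Moment equilibrium about A: M_A = Σ(load moments about A) − R_B·L = 464.7 − 151.1×3 = 11.51 kip·ft.

M_A = 11.51 kip·ft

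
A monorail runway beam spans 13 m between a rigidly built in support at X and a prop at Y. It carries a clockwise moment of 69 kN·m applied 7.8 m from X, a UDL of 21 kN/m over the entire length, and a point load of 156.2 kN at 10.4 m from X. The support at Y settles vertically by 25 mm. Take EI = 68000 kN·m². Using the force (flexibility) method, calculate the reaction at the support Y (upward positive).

R_Y = 216.7 kN

Release the roller at Y. Primary structure: cantilever fixed at X.
Deflection at Y on the released cantilever, summing each load's contribution:
  clockwise couple 69 at a = 7.8: M₀a(2L − a)/(2EI) = 4898/EI
  UDL 21: wL⁴/(8EI) = 74973/EI
  point load 156.2 at a = 10.4: Pa²(3L − a)/(6EI) = 80531/EI
  δ_0 = 160401/EI
Tip deflection under a unit load at Y: L³/(3EI) = 732.3/EI.
With EI = 68000 kN·m²: δ_0 = 2.3588 m and δ_{YY} = 0.01077 m/kN.
Compatibility — the beam at Y must follow the support down by 0.025 m: δ_0 − R_Y·δ_{YY} = 0.025, so R_Y = (2.3588 − 0.025)/0.01077 = 216.7 kN.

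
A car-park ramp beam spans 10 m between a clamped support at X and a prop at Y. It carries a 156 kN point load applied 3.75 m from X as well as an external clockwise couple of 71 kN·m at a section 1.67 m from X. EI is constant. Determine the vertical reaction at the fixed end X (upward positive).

Choose R_Y as the redundant. The primary structure is the cantilever fixed at X.
Primary-structure tip deflection at Y by superposition:
  point load 156 at a = 3.75: Pa²(3L − a)/(6EI) = 9598/EI
  clockwise couple 71 at a = 1.67: M₀a(2L − a)/(2EI) = 1087/EI
  δ_0 = 10684/EI
Flexibility coefficient — unit upward force at Y: δ_{YY} = L³/(3EI) = 333.3/EI.
Compatibility at Y: δ_0 − R_Y·δ_{YY} = 0, so R_Y = 10684/333.3 = 32.05 kN.
Vertical equilibrium: R_X = ΣP − R_Y = 156 − 32.05 = 123.9 kN.

R_X = 123.9 kN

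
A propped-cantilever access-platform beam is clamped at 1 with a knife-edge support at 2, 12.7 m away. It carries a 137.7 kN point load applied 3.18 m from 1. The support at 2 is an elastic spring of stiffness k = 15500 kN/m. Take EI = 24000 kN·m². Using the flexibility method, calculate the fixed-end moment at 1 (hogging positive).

M_1 = 287.5 kN·m

Choose R_2 as the redundant. The primary structure is the cantilever fixed at 1.
Deflection at 2 on the released cantilever, summing each load's contribution:
  point load 137.7 at a = 3.18: Pa²(3L − a)/(6EI) = 8104/EI
Tip deflection under a unit load at 2: L³/(3EI) = 682.8/EI.
With EI = 24000 kN·m²: δ_0 = 0.33768 m and δ_{22} = 0.02845 m/kN.
Compatibility — the spring shortens by R_2/k under the reaction it provides: δ_0 − R_2·δ_{22} = R_2/k. With 1/k = 0.000065 m/kN, R_2 = δ_0 / (δ_{22} + 1/k) = 0.33768 / (0.02845 + 0.000065) = 11.84 kN.
Moment equilibrium about 1: M_1 = Σ(load moments about 1) − R_2·L = 437.9 − 11.84×12.7 = 287.5 kN·m.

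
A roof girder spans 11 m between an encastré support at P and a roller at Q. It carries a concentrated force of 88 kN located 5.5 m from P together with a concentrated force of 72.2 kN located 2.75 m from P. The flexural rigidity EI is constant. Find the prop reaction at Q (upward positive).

R_Q = 33.7 kN

Remove the prop at Q; the released (primary) structure is a cantilever built in at P.
Deflection at Q on the released cantilever, summing each load's contribution:
  point load 88 at a = 5.5: Pa²(3L − a)/(6EI) = 12201/EI
  point load 72.2 at a = 2.75: Pa²(3L − a)/(6EI) = 2753/EI
  δ_0 = 14954/EI
Tip deflection under a unit load at Q: L³/(3EI) = 443.7/EI.
Compatibility at Q: δ_0 − R_Q·δ_{QQ} = 0, so R_Q = 14954/443.7 = 33.7 kN.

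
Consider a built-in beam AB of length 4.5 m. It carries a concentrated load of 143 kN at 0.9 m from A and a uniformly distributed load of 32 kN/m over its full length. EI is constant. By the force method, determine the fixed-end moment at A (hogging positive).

M_A = 136.4 kN·m

Take the two fixed-end moments M_A, M_B as redundants; the released structure is the simple span AB.
On the primary (simply-supported) span, the end slopes from the loading are:
  at A: point load 143 at a = 0.9: Pab(L + b)/(6LEI) = 139/EI
  at B: point load 143 at a = 0.9: Pab(L + a)/(6LEI) = 92.66/EI
  at A: UDL 32: wL³/(24EI) = 121.5/EI
  at B: UDL 32: wL³/(24EI) = 121.5/EI
  θ_A0 = 260.5/EI,  θ_B0 = 214.2/EI
Flexibility coefficients: a unit moment at one end gives L/(3EI) there and L/(6EI) at the far end, so f₁₁ = f₂₂ = 1.5/EI and f₁₂ = f₂₁ = 0.75/EI.
Compatibility — zero rotation at each built-in end:
  1.5 M_A + 0.75 M_B = 260.5
  0.75 M_A + 1.5 M_B = 214.2
Solving the pair gives M_A = 136.4 kN·m and M_B = 74.59 kN·m (hogging).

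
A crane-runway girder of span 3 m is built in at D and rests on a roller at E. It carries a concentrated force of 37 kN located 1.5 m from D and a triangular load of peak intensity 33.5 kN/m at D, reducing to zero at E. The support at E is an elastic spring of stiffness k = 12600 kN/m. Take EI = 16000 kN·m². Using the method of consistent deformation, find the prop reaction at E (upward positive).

Take the reaction at E as the redundant and release it; the primary structure is a cantilever fixed at D.
Downward deflection at the released point E due to the loads:
  point load 37 at a = 1.5: Pa²(3L − a)/(6EI) = 104.1/EI
  triangular load, peak 33.5 at the fixed end: w₀L⁴/(30EI) = 90.45/EI
  δ_0 = 194.5/EI
Flexibility coefficient — unit upward force at E: δ_{EE} = L³/(3EI) = 9/EI.
With EI = 16000 kN·m²: δ_0 = 0.012157 m and δ_{EE} = 0.000562 m/kN.
Compatibility — the spring shortens by R_E/k under the reaction it provides: δ_0 − R_E·δ_{EE} = R_E/k. With 1/k = 0.000079 m/kN, R_E = δ_0 / (δ_{EE} + 1/k) = 0.012157 / (0.000562 + 0.000079) = 18.94 kN.

R_E = 18.94 kN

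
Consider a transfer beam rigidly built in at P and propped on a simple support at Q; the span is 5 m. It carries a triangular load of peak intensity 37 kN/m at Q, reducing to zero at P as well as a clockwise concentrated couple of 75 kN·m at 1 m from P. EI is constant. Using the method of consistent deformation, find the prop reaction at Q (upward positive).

R_Q = 58.98 kN

Choose R_Q as the redundant. The primary structure is the cantilever fixed at P.
Downward deflection at the released point Q due to the loads:
  triangular load, peak 37 at the free end: 11w₀L⁴/(120EI) = 2120/EI
  clockwise couple 75 at a = 1: M₀a(2L − a)/(2EI) = 337.5/EI
  δ_0 = 2457/EI
Flexibility coefficient — unit upward force at Q: δ_{QQ} = L³/(3EI) = 41.67/EI.
The prop prevents deflection at Q: R_Q = δ_0/δ_{QQ} = 2457/41.67 = 58.98 kN.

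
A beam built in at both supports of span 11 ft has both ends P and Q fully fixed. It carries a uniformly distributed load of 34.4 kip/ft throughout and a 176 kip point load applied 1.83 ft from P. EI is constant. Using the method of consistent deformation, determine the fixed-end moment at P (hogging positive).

M_P = 570.7 kip·ft

Release both end moments; the primary structure is a simply-supported span PQ with redundants M_P and M_Q.
End rotations of the released simple span under the applied load (×1/EI):
  at P: UDL 34.4: wL³/(24EI) = 1908/EI
  at Q: UDL 34.4: wL³/(24EI) = 1908/EI
  at P: point load 176 at a = 1.83: Pab(L + b)/(6LEI) = 902.6/EI
  at Q: point load 176 at a = 1.83: Pab(L + a)/(6LEI) = 574.1/EI
  θ_P0 = 2810/EI,  θ_Q0 = 2482/EI
Flexibility coefficients: a unit moment at one end gives L/(3EI) there and L/(6EI) at the far end, so f₁₁ = f₂₂ = 3.667/EI and f₁₂ = f₂₁ = 1.833/EI.
Compatibility — zero rotation at each built-in end:
  3.667 M_P + 1.833 M_Q = 2810
  1.833 M_P + 3.667 M_Q = 2482
Solving the pair gives M_P = 570.7 kip·ft and M_Q = 391.5 kip·ft (hogging).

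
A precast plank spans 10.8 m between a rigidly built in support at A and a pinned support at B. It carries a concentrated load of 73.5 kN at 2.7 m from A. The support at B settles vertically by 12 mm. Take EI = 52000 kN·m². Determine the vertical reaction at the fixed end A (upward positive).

Release the roller at B. Primary structure: cantilever fixed at A.
Primary-structure tip deflection at B by superposition:
  point load 73.5 at a = 2.7: Pa²(3L − a)/(6EI) = 2652/EI
Tip deflection under a unit load at B: L³/(3EI) = 419.9/EI.
With EI = 52000 kN·m²: δ_0 = 0.051005 m and δ_{BB} = 0.008075 m/kN.
Compatibility — the beam at B must follow the support down by 0.012 m: δ_0 − R_B·δ_{BB} = 0.012, so R_B = (0.051005 − 0.012)/0.008075 = 4.83 kN.
Vertical equilibrium: R_A = ΣP − R_B = 73.5 − 4.83 = 68.67 kN.

R_A = 68.67 kN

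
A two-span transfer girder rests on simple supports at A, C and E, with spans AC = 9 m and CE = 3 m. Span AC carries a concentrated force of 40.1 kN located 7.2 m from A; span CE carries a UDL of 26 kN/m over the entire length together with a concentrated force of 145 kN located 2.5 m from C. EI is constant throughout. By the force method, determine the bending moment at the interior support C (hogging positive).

Release continuity at C by inserting a hinge; the redundant is the internal moment M_C. The primary structure is two simply-supported spans AC and CE.
Rotations at C on the released spans (each span's end-slope, ×1/EI):
  span AC: point load 40.1 at a = 7.2: Pab(L + a)/(6LEI) = 155.9/EI
  span CE: UDL 26: wL³/(24EI) = 29.25/EI
  span CE: point load 145 at a = 2.5: Pab(L + b)/(6LEI) = 35.24/EI
  relative rotation θ_0 = (155.9 + 64.49)/EI = 220.4/EI
A unit hogging moment at C produces rotation L₁/(3EI) + L₂/(3EI) = 4/EI.
Compatibility: M_C·(L₁+L₂)/(3EI) = θ_0, giving M_C = 55.1 kN·m (hogging).

M_C = 55.1 kN·m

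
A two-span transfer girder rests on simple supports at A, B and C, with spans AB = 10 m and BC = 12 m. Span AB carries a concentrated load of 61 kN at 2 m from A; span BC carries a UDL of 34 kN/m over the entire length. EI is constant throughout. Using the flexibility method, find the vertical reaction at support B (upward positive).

Insert a hinge at B; M_B is the redundant, and each span becomes simply supported.
Rotations at B on the released spans (each span's end-slope, ×1/EI):
  span AB: point load 61 at a = 2: Pab(L + a)/(6LEI) = 195.2/EI
  span BC: UDL 34: wL³/(24EI) = 2448/EI
  relative rotation θ_0 = (195.2 + 2448)/EI = 2643/EI
A unit hogging moment at B produces rotation L₁/(3EI) + L₂/(3EI) = 7.333/EI.
Slope continuity at B: θ_0 = M_B·7.333/EI, so M_B = 2643/7.333 = 360.4 kN·m (hogging).
Span AB, ΣM about A with M_B applied at B: R_B^{AB}·10 = 122 + 360.4, so R_B^{AB} = 48.24 kN and R_A = 61 − 48.24 = 12.76 kN.
Span BC, ΣM about C: R_B^{BC}·12 = 2448 + 360.4, so R_B^{BC} = 234 kN and R_C = 408 − 234 = 174 kN.
R_B = 48.24 + 234 = 282.3 kN.

R_B = 282.3 kN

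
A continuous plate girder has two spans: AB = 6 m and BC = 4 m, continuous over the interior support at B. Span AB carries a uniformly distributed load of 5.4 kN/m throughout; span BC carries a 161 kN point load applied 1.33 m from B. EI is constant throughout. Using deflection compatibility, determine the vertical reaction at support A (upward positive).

R_A = 5.825 kN

Take M_B as the redundant. Released structure: two simple spans AB and BC with a hinge at B.
Discontinuity in slope at B on the released structure — sum the simple-span end rotations:
  span AB: UDL 5.4: wL³/(24EI) = 48.6/EI
  span BC: point load 161 at a = 1.33: Pab(L + b)/(6LEI) = 158.9/EI
  relative rotation θ_0 = (48.6 + 158.9)/EI = 207.5/EI
A unit hogging moment at B produces rotation L₁/(3EI) + L₂/(3EI) = 3.333/EI.
Compatibility: M_B·(L₁+L₂)/(3EI) = θ_0, giving M_B = 62.25 kN·m (hogging).
Span AB, ΣM about A with M_B applied at B: R_B^{AB}·6 = 97.2 + 62.25, so R_B^{AB} = 26.57 kN and R_A = 32.4 − 26.57 = 5.825 kN.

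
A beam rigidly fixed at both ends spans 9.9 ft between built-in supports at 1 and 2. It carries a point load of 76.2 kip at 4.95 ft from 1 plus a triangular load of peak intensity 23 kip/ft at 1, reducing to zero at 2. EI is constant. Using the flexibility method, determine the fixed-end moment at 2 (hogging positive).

Release both end moments; the primary structure is a simply-supported span 12 with redundants M_1 and M_2.
Simple-span end rotations at 1 and 2 under the given loads:
  at 1: point load 76.2 at a = 4.95: Pab(L + b)/(6LEI) = 466.8/EI
  at 2: point load 76.2 at a = 4.95: Pab(L + a)/(6LEI) = 466.8/EI
  at 1: triangular load, peak 23: w₀L³/(45EI) = 495.9/EI
  at 2: triangular load, peak 23: 7w₀L³/(360EI) = 433.9/EI
  θ_10 = 962.7/EI,  θ_20 = 900.7/EI
Flexibility coefficients: a unit moment at one end gives L/(3EI) there and L/(6EI) at the far end, so f₁₁ = f₂₂ = 3.3/EI and f₁₂ = f₂₁ = 1.65/EI.
Compatibility — zero rotation at each built-in end:
  3.3 M_1 + 1.65 M_2 = 962.7
  1.65 M_1 + 3.3 M_2 = 900.7
Solving the pair gives M_1 = 207 kip·ft and M_2 = 169.4 kip·ft (hogging).

M_2 = 169.4 kip·ft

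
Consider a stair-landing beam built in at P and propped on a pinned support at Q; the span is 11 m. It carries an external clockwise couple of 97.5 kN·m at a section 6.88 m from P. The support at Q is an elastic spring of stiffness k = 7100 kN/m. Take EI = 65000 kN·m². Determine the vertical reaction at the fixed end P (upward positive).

Choose R_Q as the redundant. The primary structure is the cantilever fixed at P.
Primary-structure tip deflection at Q by superposition:
  clockwise couple 97.5 at a = 6.88: M₀a(2L − a)/(2EI) = 5071/EI
Flexibility coefficient — unit upward force at Q: δ_{QQ} = L³/(3EI) = 443.7/EI.
With EI = 65000 kN·m²: δ_0 = 0.078019 m and δ_{QQ} = 0.006826 m/kN.
Compatibility — the spring shortens by R_Q/k under the reaction it provides: δ_0 − R_Q·δ_{QQ} = R_Q/k. With 1/k = 0.000141 m/kN, R_Q = δ_0 / (δ_{QQ} + 1/k) = 0.078019 / (0.006826 + 0.000141) = 11.2 kN.
Vertical equilibrium: R_P = ΣP − R_Q = 0 − 11.2 = -11.2 kN.

R_P = -11.2 kN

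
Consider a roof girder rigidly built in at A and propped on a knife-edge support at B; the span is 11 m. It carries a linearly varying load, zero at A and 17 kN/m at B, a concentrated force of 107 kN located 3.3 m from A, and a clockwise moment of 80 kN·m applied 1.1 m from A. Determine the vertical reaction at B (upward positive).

R_B = 66.5 kN

Take the reaction at B as the redundant and release it; the primary structure is a cantilever fixed at A.
Primary-structure tip deflection at B by superposition:
  triangular load, peak 17 at the free end: 11w₀L⁴/(120EI) = 22816/EI
  point load 107 at a = 3.3: Pa²(3L − a)/(6EI) = 5768/EI
  clockwise couple 80 at a = 1.1: M₀a(2L − a)/(2EI) = 919.6/EI
  δ_0 = 29503/EI
Tip deflection under a unit load at B: L³/(3EI) = 443.7/EI.
Compatibility at B: δ_0 − R_B·δ_{BB} = 0, so R_B = 29503/443.7 = 66.5 kN.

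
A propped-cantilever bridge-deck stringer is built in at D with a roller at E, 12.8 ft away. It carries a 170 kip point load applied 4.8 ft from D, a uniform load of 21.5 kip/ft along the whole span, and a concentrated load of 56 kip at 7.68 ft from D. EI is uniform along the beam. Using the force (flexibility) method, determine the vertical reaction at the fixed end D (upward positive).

R_D = 342.4 kip

Remove the prop at E; the released (primary) structure is a cantilever built in at D.
Free-end deflection of the primary structure under the applied loading (downward +):
  point load 170 at a = 4.8: Pa²(3L − a)/(6EI) = 21934/EI
  UDL 21.5: wL⁴/(8EI) = 72142/EI
  point load 56 at a = 7.68: Pa²(3L − a)/(6EI) = 16911/EI
  δ_0 = 110988/EI
Tip deflection under a unit load at E: L³/(3EI) = 699.1/EI.
Compatibility at E: δ_0 − R_E·δ_{EE} = 0, so R_E = 110988/699.1 = 158.8 kip.
Vertical equilibrium: R_D = ΣP − R_E = 501.2 − 158.8 = 342.4 kip.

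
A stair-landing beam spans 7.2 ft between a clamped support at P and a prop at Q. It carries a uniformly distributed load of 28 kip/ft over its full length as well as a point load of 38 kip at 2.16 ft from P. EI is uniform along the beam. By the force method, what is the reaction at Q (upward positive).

R_Q = 80.22 kip

Remove the prop at Q; the released (primary) structure is a cantilever built in at P.
Primary-structure tip deflection at Q by superposition:
  UDL 28: wL⁴/(8EI) = 9406/EI
  point load 38 at a = 2.16: Pa²(3L − a)/(6EI) = 574.4/EI
  δ_0 = 9980/EI
Flexibility coefficient — unit upward force at Q: δ_{QQ} = L³/(3EI) = 124.4/EI.
Compatibility at Q: δ_0 − R_Q·δ_{QQ} = 0, so R_Q = 9980/124.4 = 80.22 kip.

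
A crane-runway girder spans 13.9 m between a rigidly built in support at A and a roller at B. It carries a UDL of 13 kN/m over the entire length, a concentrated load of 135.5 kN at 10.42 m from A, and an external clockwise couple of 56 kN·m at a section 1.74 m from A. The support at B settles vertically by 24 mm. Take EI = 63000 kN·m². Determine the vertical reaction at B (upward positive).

Choose R_B as the redundant. The primary structure is the cantilever fixed at A.
Primary-structure tip deflection at B by superposition:
  UDL 13: wL⁴/(8EI) = 60661/EI
  point load 135.5 at a = 10.42: Pa²(3L − a)/(6EI) = 76699/EI
  clockwise couple 56 at a = 1.74: M₀a(2L − a)/(2EI) = 1270/EI
  δ_0 = 138630/EI
Flexibility coefficient — unit upward force at B: δ_{BB} = L³/(3EI) = 895.2/EI.
With EI = 63000 kN·m²: δ_0 = 2.2005 m and δ_{BB} = 0.01421 m/kN.
Compatibility — the beam at B must follow the support down by 0.024 m: δ_0 − R_B·δ_{BB} = 0.024, so R_B = (2.2005 − 0.024)/0.01421 = 153.2 kN.

R_B = 153.2 kN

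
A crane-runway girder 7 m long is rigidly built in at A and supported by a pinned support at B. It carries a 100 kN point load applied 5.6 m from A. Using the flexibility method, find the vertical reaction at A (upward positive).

R_A = 29.6 kN

Choose R_B as the redundant. The primary structure is the cantilever fixed at A.
Primary-structure tip deflection at B by superposition:
  point load 100 at a = 5.6: Pa²(3L − a)/(6EI) = 8049/EI
Tip deflection under a unit load at B: L³/(3EI) = 114.3/EI.
Compatibility at B: δ_0 − R_B·δ_{BB} = 0, so R_B = 8049/114.3 = 70.4 kN.
Vertical equilibrium: R_A = ΣP − R_B = 100 − 70.4 = 29.6 kN.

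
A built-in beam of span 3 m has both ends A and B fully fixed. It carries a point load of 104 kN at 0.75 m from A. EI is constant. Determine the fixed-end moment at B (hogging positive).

Take the two fixed-end moments M_A, M_B as redundants; the released structure is the simple span AB.
End rotations of the released simple span under the applied load (×1/EI):
  at A: point load 104 at a = 0.75: Pab(L + b)/(6LEI) = 51.19/EI
  at B: point load 104 at a = 0.75: Pab(L + a)/(6LEI) = 36.56/EI
  θ_A0 = 51.19/EI,  θ_B0 = 36.56/EI
Flexibility coefficients: a unit moment at one end gives L/(3EI) there and L/(6EI) at the far end, so f₁₁ = f₂₂ = 1/EI and f₁₂ = f₂₁ = 0.5/EI.
Compatibility — zero rotation at each built-in end:
  1 M_A + 0.5 M_B = 51.19
  0.5 M_A + 1 M_B = 36.56
Solving the pair gives M_A = 43.88 kN·m and M_B = 14.62 kN·m (hogging).

M_B = 14.62 kN·m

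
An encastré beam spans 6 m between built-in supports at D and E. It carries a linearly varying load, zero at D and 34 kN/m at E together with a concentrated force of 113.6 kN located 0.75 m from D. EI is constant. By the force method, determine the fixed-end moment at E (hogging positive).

Take the two fixed-end moments M_D, M_E as redundants; the released structure is the simple span DE.
End rotations of the released simple span under the applied load (×1/EI):
  at D: triangular load, peak 34: 7w₀L³/(360EI) = 142.8/EI
  at E: triangular load, peak 34: w₀L³/(45EI) = 163.2/EI
  at D: point load 113.6 at a = 0.75: Pab(L + b)/(6LEI) = 139.8/EI
  at E: point load 113.6 at a = 0.75: Pab(L + a)/(6LEI) = 83.87/EI
  θ_D0 = 282.6/EI,  θ_E0 = 247.1/EI
Flexibility coefficients: a unit moment at one end gives L/(3EI) there and L/(6EI) at the far end, so f₁₁ = f₂₂ = 2/EI and f₁₂ = f₂₁ = 1/EI.
Compatibility — zero rotation at each built-in end:
  2 M_D + 1 M_E = 282.6
  1 M_D + 2 M_E = 247.1
Solving the pair gives M_D = 106 kN·m and M_E = 70.52 kN·m (hogging).

M_E = 70.52 kN·m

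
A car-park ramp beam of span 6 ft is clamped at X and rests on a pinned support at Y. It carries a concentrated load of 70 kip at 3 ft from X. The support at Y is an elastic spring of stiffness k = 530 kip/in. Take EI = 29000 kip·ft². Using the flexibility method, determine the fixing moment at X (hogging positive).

M_X = 86.57 kip·ft

Choose R_Y as the redundant. The primary structure is the cantilever fixed at X.
Primary-structure tip deflection at Y by superposition:
  point load 70 at a = 3: Pa²(3L − a)/(6EI) = 1575/EI
Flexibility coefficient — unit upward force at Y: δ_{YY} = L³/(3EI) = 72/EI.
With EI = 29000 kip·ft²: δ_0 = 0.05431 ft and δ_{YY} = 0.002483 ft/kip.
Compatibility — the spring shortens by R_Y/k under the reaction it provides: δ_0 − R_Y·δ_{YY} = R_Y/k. With 1/k = 1/(530×12) ft/kip = 0.000157 ft/kip, R_Y = δ_0 / (δ_{YY} + 1/k) = 0.05431 / (0.002483 + 0.000157) = 20.57 kip.
Moment equilibrium about X: M_X = Σ(load moments about X) − R_Y·L = 210 − 20.57×6 = 86.57 kip·ft.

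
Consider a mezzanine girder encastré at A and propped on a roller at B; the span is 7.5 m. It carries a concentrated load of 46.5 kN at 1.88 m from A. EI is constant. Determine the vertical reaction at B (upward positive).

R_B = 4.016 kN

Take the reaction at B as the redundant and release it; the primary structure is a cantilever fixed at A.
Primary-structure tip deflection at B by superposition:
  point load 46.5 at a = 1.88: Pa²(3L − a)/(6EI) = 564.8/EI
Tip deflection under a unit load at B: L³/(3EI) = 140.6/EI.
The prop prevents deflection at B: R_B = δ_0/δ_{BB} = 564.8/140.6 = 4.016 kN.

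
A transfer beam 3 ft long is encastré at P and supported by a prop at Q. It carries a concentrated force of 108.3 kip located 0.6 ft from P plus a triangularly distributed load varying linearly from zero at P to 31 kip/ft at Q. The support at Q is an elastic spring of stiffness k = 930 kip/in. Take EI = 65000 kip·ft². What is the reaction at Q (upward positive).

R_Q = 19.21 kip

Choose R_Q as the redundant. The primary structure is the cantilever fixed at P.
Free-end deflection of the primary structure under the applied loading (downward +):
  point load 108.3 at a = 0.6: Pa²(3L − a)/(6EI) = 54.58/EI
  triangular load, peak 31 at the free end: 11w₀L⁴/(120EI) = 230.2/EI
  δ_0 = 284.8/EI
Tip deflection under a unit load at Q: L³/(3EI) = 9/EI.
With EI = 65000 kip·ft²: δ_0 = 0.004381 ft and δ_{QQ} = 0.000138 ft/kip.
Compatibility — the spring shortens by R_Q/k under the reaction it provides: δ_0 − R_Q·δ_{QQ} = R_Q/k. With 1/k = 1/(930×12) ft/kip = 0.00009 ft/kip, R_Q = δ_0 / (δ_{QQ} + 1/k) = 0.004381 / (0.000138 + 0.00009) = 19.21 kip.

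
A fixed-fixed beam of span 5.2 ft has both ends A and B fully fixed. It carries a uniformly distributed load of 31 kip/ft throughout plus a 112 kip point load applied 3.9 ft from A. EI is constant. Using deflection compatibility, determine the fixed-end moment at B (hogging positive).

Take the two fixed-end moments M_A, M_B as redundants; the released structure is the simple span AB.
End rotations of the released simple span under the applied load (×1/EI):
  at A: UDL 31: wL³/(24EI) = 181.6/EI
  at B: UDL 31: wL³/(24EI) = 181.6/EI
  at A: point load 112 at a = 3.9: Pab(L + b)/(6LEI) = 118.3/EI
  at B: point load 112 at a = 3.9: Pab(L + a)/(6LEI) = 165.6/EI
  θ_A0 = 299.9/EI,  θ_B0 = 347.2/EI
Flexibility coefficients: a unit moment at one end gives L/(3EI) there and L/(6EI) at the far end, so f₁₁ = f₂₂ = 1.733/EI and f₁₂ = f₂₁ = 0.8667/EI.
Compatibility — zero rotation at each built-in end:
  1.733 M_A + 0.8667 M_B = 299.9
  0.8667 M_A + 1.733 M_B = 347.2
Solving the pair gives M_A = 97.15 kip·ft and M_B = 151.8 kip·ft (hogging).

M_B = 151.8 kip·ft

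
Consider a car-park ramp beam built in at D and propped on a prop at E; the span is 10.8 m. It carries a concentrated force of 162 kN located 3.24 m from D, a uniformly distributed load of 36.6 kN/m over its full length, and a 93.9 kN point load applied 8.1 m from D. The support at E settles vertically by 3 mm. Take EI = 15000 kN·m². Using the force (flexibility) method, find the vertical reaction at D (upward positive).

Remove the prop at E; the released (primary) structure is a cantilever built in at D.
Primary-structure tip deflection at E by superposition:
  point load 162 at a = 3.24: Pa²(3L − a)/(6EI) = 8265/EI
  UDL 36.6: wL⁴/(8EI) = 62242/EI
  point load 93.9 at a = 8.1: Pa²(3L − a)/(6EI) = 24951/EI
  δ_0 = 95458/EI
Flexibility coefficient — unit upward force at E: δ_{EE} = L³/(3EI) = 419.9/EI.
With EI = 15000 kN·m²: δ_0 = 6.3639 m and δ_{EE} = 0.027994 m/kN.
Compatibility — the beam at E must follow the support down by 0.003 m: δ_0 − R_E·δ_{EE} = 0.003, so R_E = (6.3639 − 0.003)/0.027994 = 227.2 kN.
Vertical equilibrium: R_D = ΣP − R_E = 651.2 − 227.2 = 424 kN.

R_D = 424 kN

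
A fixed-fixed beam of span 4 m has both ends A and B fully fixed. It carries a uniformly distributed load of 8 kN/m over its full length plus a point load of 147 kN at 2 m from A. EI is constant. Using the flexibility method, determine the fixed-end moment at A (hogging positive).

M_A = 84.17 kN·m

Take the two fixed-end moments M_A, M_B as redundants; the released structure is the simple span AB.
Simple-span end rotations at A and B under the given loads:
  at A: UDL 8: wL³/(24EI) = 21.33/EI
  at B: UDL 8: wL³/(24EI) = 21.33/EI
  at A: point load 147 at a = 2: Pab(L + b)/(6LEI) = 147/EI
  at B: point load 147 at a = 2: Pab(L + a)/(6LEI) = 147/EI
  θ_A0 = 168.3/EI,  θ_B0 = 168.3/EI
Flexibility coefficients: a unit moment at one end gives L/(3EI) there and L/(6EI) at the far end, so f₁₁ = f₂₂ = 1.333/EI and f₁₂ = f₂₁ = 0.6667/EI.
Compatibility — zero rotation at each built-in end:
  1.333 M_A + 0.6667 M_B = 168.3
  0.6667 M_A + 1.333 M_B = 168.3
Solving the pair gives M_A = 84.17 kN·m and M_B = 84.17 kN·m (hogging).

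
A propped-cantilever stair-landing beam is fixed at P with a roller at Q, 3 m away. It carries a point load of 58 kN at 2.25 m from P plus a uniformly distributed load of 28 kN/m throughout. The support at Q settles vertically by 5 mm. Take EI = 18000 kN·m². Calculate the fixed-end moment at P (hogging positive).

M_P = 81.89 kN·m

Take the reaction at Q as the redundant and release it; the primary structure is a cantilever fixed at P.
Deflection at Q on the released cantilever, summing each load's contribution:
  point load 58 at a = 2.25: Pa²(3L − a)/(6EI) = 330.3/EI
  UDL 28: wL⁴/(8EI) = 283.5/EI
  δ_0 = 613.8/EI
Flexibility coefficient — unit upward force at Q: δ_{QQ} = L³/(3EI) = 9/EI.
With EI = 18000 kN·m²: δ_0 = 0.034102 m and δ_{QQ} = 0.0005 m/kN.
Compatibility — the beam at Q must follow the support down by 0.005 m: δ_0 − R_Q·δ_{QQ} = 0.005, so R_Q = (0.034102 − 0.005)/0.0005 = 58.2 kN.
Moment equilibrium about P: M_P = Σ(load moments about P) − R_Q·L = 256.5 − 58.2×3 = 81.89 kN·m.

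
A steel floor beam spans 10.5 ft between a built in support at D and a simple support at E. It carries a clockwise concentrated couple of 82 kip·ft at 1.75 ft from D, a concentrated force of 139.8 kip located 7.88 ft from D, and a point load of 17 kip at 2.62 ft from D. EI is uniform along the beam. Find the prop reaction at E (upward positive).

R_E = 93.6 kip

Choose R_E as the redundant. The primary structure is the cantilever fixed at D.
Downward deflection at the released point E due to the loads:
  clockwise couple 82 at a = 1.75: M₀a(2L − a)/(2EI) = 1381/EI
  point load 139.8 at a = 7.88: Pa²(3L − a)/(6EI) = 34173/EI
  point load 17 at a = 2.62: Pa²(3L − a)/(6EI) = 561.7/EI
  δ_0 = 36116/EI
Tip deflection under a unit load at E: L³/(3EI) = 385.9/EI.
The prop prevents deflection at E: R_E = δ_0/δ_{EE} = 36116/385.9 = 93.6 kip.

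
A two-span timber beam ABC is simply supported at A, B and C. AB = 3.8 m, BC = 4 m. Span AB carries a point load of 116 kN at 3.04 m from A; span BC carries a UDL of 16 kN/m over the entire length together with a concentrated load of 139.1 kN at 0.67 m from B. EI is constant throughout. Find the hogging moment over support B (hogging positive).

Release continuity at B by inserting a hinge; the redundant is the internal moment M_B. The primary structure is two simply-supported spans AB and BC.
Discontinuity in slope at B on the released structure — sum the simple-span end rotations:
  span AB: point load 116 at a = 3.04: Pab(L + a)/(6LEI) = 80.4/EI
  span BC: UDL 16: wL³/(24EI) = 42.67/EI
  span BC: point load 139.1 at a = 0.67: Pab(L + b)/(6LEI) = 94.78/EI
  relative rotation θ_0 = (80.4 + 137.5)/EI = 217.9/EI
A unit hogging moment at B produces rotation L₁/(3EI) + L₂/(3EI) = 2.6/EI.
Slope continuity at B: θ_0 = M_B·2.6/EI, so M_B = 217.9/2.6 = 83.79 kN·m (hogging).

M_B = 83.79 kN·m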